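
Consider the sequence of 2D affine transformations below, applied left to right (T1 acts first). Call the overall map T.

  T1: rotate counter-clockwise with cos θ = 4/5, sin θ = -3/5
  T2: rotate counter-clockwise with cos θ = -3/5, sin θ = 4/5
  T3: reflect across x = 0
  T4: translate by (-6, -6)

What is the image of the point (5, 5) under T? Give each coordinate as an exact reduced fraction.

T1 rotate counter-clockwise with cos θ = 4/5, sin θ = -3/5: (5, 5) → (7, 1)
T2 rotate counter-clockwise with cos θ = -3/5, sin θ = 4/5: (7, 1) → (-5, 5)
T3 reflect across x = 0: (-5, 5) → (5, 5)
T4 translate by (-6, -6): (5, 5) → (-1, -1)

T(p) = (-1, -1)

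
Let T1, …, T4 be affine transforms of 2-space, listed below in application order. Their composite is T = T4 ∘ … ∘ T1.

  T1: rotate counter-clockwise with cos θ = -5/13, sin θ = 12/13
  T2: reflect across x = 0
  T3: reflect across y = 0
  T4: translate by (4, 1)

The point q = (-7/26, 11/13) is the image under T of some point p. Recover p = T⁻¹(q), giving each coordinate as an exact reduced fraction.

p = (-3/2, -4)

T1 = [-5/13 -12/13 0; 12/13 -5/13 0; 0 0 1]
T2·T1 = [5/13 12/13 0; 12/13 -5/13 0; 0 0 1]
T3·…·T1 = [5/13 12/13 0; -12/13 5/13 0; 0 0 1]
T4·…·T1 = [5/13 12/13 4; -12/13 5/13 1; 0 0 1]
det M = 1; M⁻¹ = [5/13 -12/13 -8/13; 12/13 5/13 -53/13; 0 0 1]
M⁻¹ · (-7/26, 11/13)ᵀ = (-3/2, -4)ᵀ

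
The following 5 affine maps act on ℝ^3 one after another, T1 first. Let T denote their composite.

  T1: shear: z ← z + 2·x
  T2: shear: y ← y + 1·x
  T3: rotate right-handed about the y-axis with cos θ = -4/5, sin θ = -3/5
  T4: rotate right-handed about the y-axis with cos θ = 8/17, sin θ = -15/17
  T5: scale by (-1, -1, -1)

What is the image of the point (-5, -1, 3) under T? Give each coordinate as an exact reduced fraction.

T(p) = (-133/85, 6, -719/85)

T1 shear: z ← z + 2·x: (-5, -1, 3) → (-5, -1, -7)
T2 shear: y ← y + 1·x: (-5, -1, -7) → (-5, -6, -7)
T3 rotate right-handed about the y-axis with cos θ = -4/5, sin θ = -3/5: (-5, -6, -7) → (41/5, -6, 13/5)
T4 rotate right-handed about the y-axis with cos θ = 8/17, sin θ = -15/17: (41/5, -6, 13/5) → (133/85, -6, 719/85)
T5 scale by (-1, -1, -1): (133/85, -6, 719/85) → (-133/85, 6, -719/85)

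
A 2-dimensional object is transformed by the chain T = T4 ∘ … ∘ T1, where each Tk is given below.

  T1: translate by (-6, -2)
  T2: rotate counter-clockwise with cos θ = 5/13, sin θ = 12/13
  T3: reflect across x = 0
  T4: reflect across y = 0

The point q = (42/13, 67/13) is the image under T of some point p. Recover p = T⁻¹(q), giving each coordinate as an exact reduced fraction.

T1 = [1 0 -6; 0 1 -2; 0 0 1]
T2·T1 = [5/13 -12/13 -6/13; 12/13 5/13 -82/13; 0 0 1]
T3·…·T1 = [-5/13 12/13 6/13; 12/13 5/13 -82/13; 0 0 1]
T4·…·T1 = [-5/13 12/13 6/13; -12/13 -5/13 82/13; 0 0 1]
det M = 1; M⁻¹ = [-5/13 -12/13 6; 12/13 -5/13 2; 0 0 1]
M⁻¹ · (42/13, 67/13)ᵀ = (0, 3)ᵀ

p = (0, 3)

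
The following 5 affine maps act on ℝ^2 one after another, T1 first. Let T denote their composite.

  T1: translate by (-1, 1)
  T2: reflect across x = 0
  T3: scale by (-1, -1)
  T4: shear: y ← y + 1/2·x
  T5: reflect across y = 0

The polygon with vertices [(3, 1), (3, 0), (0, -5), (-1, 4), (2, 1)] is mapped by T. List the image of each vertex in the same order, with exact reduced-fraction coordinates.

T1 translate by (-1, 1): (3, 1) → (2, 2); (3, 0) → (2, 1); (0, -5) → (-1, -4); (-1, 4) → (-2, 5); (2, 1) → (1, 2)
T2 reflect across x = 0: (2, 2) → (-2, 2); (2, 1) → (-2, 1); (-1, -4) → (1, -4); (-2, 5) → (2, 5); (1, 2) → (-1, 2)
T3 scale by (-1, -1): (-2, 2) → (2, -2); (-2, 1) → (2, -1); (1, -4) → (-1, 4); (2, 5) → (-2, -5); (-1, 2) → (1, -2)
T4 shear: y ← y + 1/2·x: (2, -2) → (2, -1); (2, -1) → (2, 0); (-1, 4) → (-1, 7/2); (-2, -5) → (-2, -6); (1, -2) → (1, -3/2)
T5 reflect across y = 0: (2, -1) → (2, 1); (2, 0) → (2, 0); (-1, 7/2) → (-1, -7/2); (-2, -6) → (-2, 6); (1, -3/2) → (1, 3/2)

image vertices: (2, 1), (2, 0), (-1, -7/2), (-2, 6), (1, 3/2)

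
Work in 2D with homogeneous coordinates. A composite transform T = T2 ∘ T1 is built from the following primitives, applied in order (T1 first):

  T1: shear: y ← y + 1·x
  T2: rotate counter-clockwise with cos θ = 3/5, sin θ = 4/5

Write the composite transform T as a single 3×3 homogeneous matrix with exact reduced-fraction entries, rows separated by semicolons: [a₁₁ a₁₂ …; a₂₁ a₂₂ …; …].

T1 = [1 0 0; 1 1 0; 0 0 1]
T2·T1 = [-1/5 -4/5 0; 7/5 3/5 0; 0 0 1]

T = [-1/5 -4/5 0; 7/5 3/5 0; 0 0 1]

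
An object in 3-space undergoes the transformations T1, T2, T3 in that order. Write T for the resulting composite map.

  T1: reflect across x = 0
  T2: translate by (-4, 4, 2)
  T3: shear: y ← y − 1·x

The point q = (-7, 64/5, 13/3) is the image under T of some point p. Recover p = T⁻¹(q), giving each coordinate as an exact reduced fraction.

p = (3, 9/5, 7/3)

T1 = [-1 0 0 0; 0 1 0 0; 0 0 1 0; 0 0 0 1]
T2·T1 = [-1 0 0 -4; 0 1 0 4; 0 0 1 2; 0 0 0 1]
T3·…·T1 = [-1 0 0 -4; 1 1 0 8; 0 0 1 2; 0 0 0 1]
det M = -1; M⁻¹ = [-1 0 0 -4; 1 1 0 -4; 0 0 1 -2; 0 0 0 1]
M⁻¹ · (-7, 64/5, 13/3)ᵀ = (3, 9/5, 7/3)ᵀ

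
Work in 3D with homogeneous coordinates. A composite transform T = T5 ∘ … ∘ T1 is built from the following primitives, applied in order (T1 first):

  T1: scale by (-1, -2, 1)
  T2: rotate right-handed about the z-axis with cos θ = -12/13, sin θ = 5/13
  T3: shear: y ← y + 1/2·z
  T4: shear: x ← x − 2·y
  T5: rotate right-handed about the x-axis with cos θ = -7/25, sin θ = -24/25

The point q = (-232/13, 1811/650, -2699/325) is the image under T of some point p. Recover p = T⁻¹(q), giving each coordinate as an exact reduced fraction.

T1 = [-1 0 0 0; 0 -2 0 0; 0 0 1 0; 0 0 0 1]
T2·T1 = [12/13 10/13 0 0; -5/13 24/13 0 0; 0 0 1 0; 0 0 0 1]
T3·…·T1 = [12/13 10/13 0 0; -5/13 24/13 1/2 0; 0 0 1 0; 0 0 0 1]
T4·…·T1 = [22/13 -38/13 -1 0; -5/13 24/13 1/2 0; 0 0 1 0; 0 0 0 1]
T5·…·T1 = [22/13 -38/13 -1 0; 7/65 -168/325 41/50 0; 24/65 -576/325 -19/25 0; 0 0 0 1]
det M = 2; M⁻¹ = [12/13 -73/325 -947/650 0; 5/26 -149/325 -243/325 0; 0 24/25 -7/25 0; 0 0 0 1]
M⁻¹ · (-232/13, 1811/650, -2699/325)ᵀ = (-5, 3/2, 5)ᵀ

p = (-5, 3/2, 5)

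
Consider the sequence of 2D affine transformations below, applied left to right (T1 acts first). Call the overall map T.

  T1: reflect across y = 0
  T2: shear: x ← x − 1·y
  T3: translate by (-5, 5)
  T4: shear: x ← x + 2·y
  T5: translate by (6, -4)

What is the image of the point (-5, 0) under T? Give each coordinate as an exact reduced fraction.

T1 reflect across y = 0: (-5, 0) → (-5, 0)
T2 shear: x ← x − 1·y: (-5, 0) → (-5, 0)
T3 translate by (-5, 5): (-5, 0) → (-10, 5)
T4 shear: x ← x + 2·y: (-10, 5) → (0, 5)
T5 translate by (6, -4): (0, 5) → (6, 1)

T(p) = (6, 1)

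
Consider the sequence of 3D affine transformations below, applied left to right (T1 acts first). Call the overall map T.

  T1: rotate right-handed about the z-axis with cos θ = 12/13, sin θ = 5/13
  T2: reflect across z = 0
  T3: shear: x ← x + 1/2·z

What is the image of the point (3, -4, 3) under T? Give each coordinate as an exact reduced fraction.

T1 rotate right-handed about the z-axis with cos θ = 12/13, sin θ = 5/13: (3, -4, 3) → (56/13, -33/13, 3)
T2 reflect across z = 0: (56/13, -33/13, 3) → (56/13, -33/13, -3)
T3 shear: x ← x + 1/2·z: (56/13, -33/13, -3) → (73/26, -33/13, -3)

T(p) = (73/26, -33/13, -3)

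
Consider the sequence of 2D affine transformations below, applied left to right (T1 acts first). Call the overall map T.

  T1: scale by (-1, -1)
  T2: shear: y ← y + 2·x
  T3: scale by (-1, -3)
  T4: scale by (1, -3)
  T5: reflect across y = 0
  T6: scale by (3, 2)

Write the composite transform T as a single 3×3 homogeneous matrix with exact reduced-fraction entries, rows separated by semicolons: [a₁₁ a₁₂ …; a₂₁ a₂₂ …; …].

T1 = [-1 0 0; 0 -1 0; 0 0 1]
T2·T1 = [-1 0 0; -2 -1 0; 0 0 1]
T3·…·T1 = [1 0 0; 6 3 0; 0 0 1]
T4·…·T1 = [1 0 0; -18 -9 0; 0 0 1]
T5·…·T1 = [1 0 0; 18 9 0; 0 0 1]
T6·…·T1 = [3 0 0; 36 18 0; 0 0 1]

T = [3 0 0; 36 18 0; 0 0 1]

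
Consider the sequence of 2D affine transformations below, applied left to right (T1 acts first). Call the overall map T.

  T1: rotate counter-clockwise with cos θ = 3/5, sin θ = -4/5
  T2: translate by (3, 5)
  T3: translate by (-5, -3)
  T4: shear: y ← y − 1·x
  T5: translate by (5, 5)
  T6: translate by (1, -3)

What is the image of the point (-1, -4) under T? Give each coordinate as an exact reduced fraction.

T1 rotate counter-clockwise with cos θ = 3/5, sin θ = -4/5: (-1, -4) → (-19/5, -8/5)
T2 translate by (3, 5): (-19/5, -8/5) → (-4/5, 17/5)
T3 translate by (-5, -3): (-4/5, 17/5) → (-29/5, 2/5)
T4 shear: y ← y − 1·x: (-29/5, 2/5) → (-29/5, 31/5)
T5 translate by (5, 5): (-29/5, 31/5) → (-4/5, 56/5)
T6 translate by (1, -3): (-4/5, 56/5) → (1/5, 41/5)

T(p) = (1/5, 41/5)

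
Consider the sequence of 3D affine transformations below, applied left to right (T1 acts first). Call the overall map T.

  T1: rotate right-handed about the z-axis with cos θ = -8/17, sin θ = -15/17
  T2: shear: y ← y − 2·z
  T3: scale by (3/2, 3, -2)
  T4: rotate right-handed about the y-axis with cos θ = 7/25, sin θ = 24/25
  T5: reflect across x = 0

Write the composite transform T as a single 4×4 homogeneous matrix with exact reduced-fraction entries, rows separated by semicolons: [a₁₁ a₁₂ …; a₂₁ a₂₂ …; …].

T = [84/425 -63/170 48/25 0; -45/17 -24/17 -6 0; 288/425 -108/85 -14/25 0; 0 0 0 1]

T1 = [-8/17 15/17 0 0; -15/17 -8/17 0 0; 0 0 1 0; 0 0 0 1]
T2·T1 = [-8/17 15/17 0 0; -15/17 -8/17 -2 0; 0 0 1 0; 0 0 0 1]
T3·…·T1 = [-12/17 45/34 0 0; -45/17 -24/17 -6 0; 0 0 -2 0; 0 0 0 1]
T4·…·T1 = [-84/425 63/170 -48/25 0; -45/17 -24/17 -6 0; 288/425 -108/85 -14/25 0; 0 0 0 1]
T5·…·T1 = [84/425 -63/170 48/25 0; -45/17 -24/17 -6 0; 288/425 -108/85 -14/25 0; 0 0 0 1]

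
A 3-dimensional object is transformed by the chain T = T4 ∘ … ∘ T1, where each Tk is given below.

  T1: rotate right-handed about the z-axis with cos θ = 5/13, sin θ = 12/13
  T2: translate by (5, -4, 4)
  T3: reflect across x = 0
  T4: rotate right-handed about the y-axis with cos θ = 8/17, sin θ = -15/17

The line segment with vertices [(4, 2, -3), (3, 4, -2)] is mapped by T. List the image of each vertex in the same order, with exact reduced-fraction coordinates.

T1 rotate right-handed about the z-axis with cos θ = 5/13, sin θ = 12/13: (4, 2, -3) → (-4/13, 58/13, -3); (3, 4, -2) → (-33/13, 56/13, -2)
T2 translate by (5, -4, 4): (-4/13, 58/13, -3) → (61/13, 6/13, 1); (-33/13, 56/13, -2) → (32/13, 4/13, 2)
T3 reflect across x = 0: (61/13, 6/13, 1) → (-61/13, 6/13, 1); (32/13, 4/13, 2) → (-32/13, 4/13, 2)
T4 rotate right-handed about the y-axis with cos θ = 8/17, sin θ = -15/17: (-61/13, 6/13, 1) → (-683/221, 6/13, -811/221); (-32/13, 4/13, 2) → (-38/13, 4/13, -16/13)

image vertices: (-683/221, 6/13, -811/221), (-38/13, 4/13, -16/13)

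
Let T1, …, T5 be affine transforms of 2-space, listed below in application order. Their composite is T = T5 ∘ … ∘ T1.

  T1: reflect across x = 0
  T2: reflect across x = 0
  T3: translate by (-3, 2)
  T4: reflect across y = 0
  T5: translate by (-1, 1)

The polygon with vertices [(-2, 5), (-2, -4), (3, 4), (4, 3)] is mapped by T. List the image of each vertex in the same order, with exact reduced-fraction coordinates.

image vertices: (-6, -6), (-6, 3), (-1, -5), (0, -4)

T1 reflect across x = 0: (-2, 5) → (2, 5); (-2, -4) → (2, -4); (3, 4) → (-3, 4); (4, 3) → (-4, 3)
T2 reflect across x = 0: (2, 5) → (-2, 5); (2, -4) → (-2, -4); (-3, 4) → (3, 4); (-4, 3) → (4, 3)
T3 translate by (-3, 2): (-2, 5) → (-5, 7); (-2, -4) → (-5, -2); (3, 4) → (0, 6); (4, 3) → (1, 5)
T4 reflect across y = 0: (-5, 7) → (-5, -7); (-5, -2) → (-5, 2); (0, 6) → (0, -6); (1, 5) → (1, -5)
T5 translate by (-1, 1): (-5, -7) → (-6, -6); (-5, 2) → (-6, 3); (0, -6) → (-1, -5); (1, -5) → (0, -4)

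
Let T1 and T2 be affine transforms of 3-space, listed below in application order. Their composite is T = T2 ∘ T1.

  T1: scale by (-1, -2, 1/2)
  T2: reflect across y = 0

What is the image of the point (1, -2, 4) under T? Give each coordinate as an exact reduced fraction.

T(p) = (-1, -4, 2)

T1 scale by (-1, -2, 1/2): (1, -2, 4) → (-1, 4, 2)
T2 reflect across y = 0: (-1, 4, 2) → (-1, -4, 2)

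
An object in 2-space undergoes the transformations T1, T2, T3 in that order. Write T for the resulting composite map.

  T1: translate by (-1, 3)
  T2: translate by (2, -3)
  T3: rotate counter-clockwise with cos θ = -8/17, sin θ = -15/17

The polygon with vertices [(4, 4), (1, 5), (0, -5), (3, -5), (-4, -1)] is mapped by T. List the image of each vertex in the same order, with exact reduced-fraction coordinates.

T1 translate by (-1, 3): (4, 4) → (3, 7); (1, 5) → (0, 8); (0, -5) → (-1, -2); (3, -5) → (2, -2); (-4, -1) → (-5, 2)
T2 translate by (2, -3): (3, 7) → (5, 4); (0, 8) → (2, 5); (-1, -2) → (1, -5); (2, -2) → (4, -5); (-5, 2) → (-3, -1)
T3 rotate counter-clockwise with cos θ = -8/17, sin θ = -15/17: (5, 4) → (20/17, -107/17); (2, 5) → (59/17, -70/17); (1, -5) → (-83/17, 25/17); (4, -5) → (-107/17, -20/17); (-3, -1) → (9/17, 53/17)

image vertices: (20/17, -107/17), (59/17, -70/17), (-83/17, 25/17), (-107/17, -20/17), (9/17, 53/17)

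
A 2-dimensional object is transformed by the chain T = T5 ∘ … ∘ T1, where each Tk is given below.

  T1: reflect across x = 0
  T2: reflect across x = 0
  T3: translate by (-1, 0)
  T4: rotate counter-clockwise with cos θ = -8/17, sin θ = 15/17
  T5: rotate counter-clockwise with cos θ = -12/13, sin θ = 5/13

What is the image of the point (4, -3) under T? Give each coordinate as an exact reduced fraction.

T(p) = (-597/221, -723/221)

T1 reflect across x = 0: (4, -3) → (-4, -3)
T2 reflect across x = 0: (-4, -3) → (4, -3)
T3 translate by (-1, 0): (4, -3) → (3, -3)
T4 rotate counter-clockwise with cos θ = -8/17, sin θ = 15/17: (3, -3) → (21/17, 69/17)
T5 rotate counter-clockwise with cos θ = -12/13, sin θ = 5/13: (21/17, 69/17) → (-597/221, -723/221)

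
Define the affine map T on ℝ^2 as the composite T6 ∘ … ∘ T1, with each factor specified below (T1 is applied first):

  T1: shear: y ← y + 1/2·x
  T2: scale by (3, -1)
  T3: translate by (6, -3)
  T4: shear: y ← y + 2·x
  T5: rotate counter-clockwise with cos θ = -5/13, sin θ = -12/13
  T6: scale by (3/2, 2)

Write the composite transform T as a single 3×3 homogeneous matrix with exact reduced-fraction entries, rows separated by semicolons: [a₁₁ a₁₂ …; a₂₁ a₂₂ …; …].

T = [153/26 -18/13 9; -127/13 10/13 -18; 0 0 1]

T1 = [1 0 0; 1/2 1 0; 0 0 1]
T2·T1 = [3 0 0; -1/2 -1 0; 0 0 1]
T3·…·T1 = [3 0 6; -1/2 -1 -3; 0 0 1]
T4·…·T1 = [3 0 6; 11/2 -1 9; 0 0 1]
T5·…·T1 = [51/13 -12/13 6; -127/26 5/13 -9; 0 0 1]
T6·…·T1 = [153/26 -18/13 9; -127/13 10/13 -18; 0 0 1]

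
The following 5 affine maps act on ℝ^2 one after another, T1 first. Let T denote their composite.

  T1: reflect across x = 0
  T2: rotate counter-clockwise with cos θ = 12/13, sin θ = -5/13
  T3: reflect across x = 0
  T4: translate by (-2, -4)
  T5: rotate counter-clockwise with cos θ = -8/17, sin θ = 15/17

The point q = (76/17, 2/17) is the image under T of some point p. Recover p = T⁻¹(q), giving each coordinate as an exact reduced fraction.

p = (0, 0)

T1 = [-1 0 0; 0 1 0; 0 0 1]
T2·T1 = [-12/13 5/13 0; 5/13 12/13 0; 0 0 1]
T3·…·T1 = [12/13 -5/13 0; 5/13 12/13 0; 0 0 1]
T4·…·T1 = [12/13 -5/13 -2; 5/13 12/13 -4; 0 0 1]
T5·…·T1 = [-171/221 -140/221 76/17; 140/221 -171/221 2/17; 0 0 1]
det M = 1; M⁻¹ = [-171/221 140/221 44/13; -140/221 -171/221 38/13; 0 0 1]
M⁻¹ · (76/17, 2/17)ᵀ = (0, 0)ᵀ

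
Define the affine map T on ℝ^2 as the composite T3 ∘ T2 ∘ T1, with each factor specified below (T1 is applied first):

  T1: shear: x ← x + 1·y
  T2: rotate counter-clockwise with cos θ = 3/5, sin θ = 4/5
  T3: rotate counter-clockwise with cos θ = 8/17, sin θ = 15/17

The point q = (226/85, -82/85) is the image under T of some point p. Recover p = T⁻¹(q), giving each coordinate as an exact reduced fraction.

p = (0, -2)

T1 = [1 1 0; 0 1 0; 0 0 1]
T2·T1 = [3/5 -1/5 0; 4/5 7/5 0; 0 0 1]
T3·…·T1 = [-36/85 -113/85 0; 77/85 41/85 0; 0 0 1]
det M = 1; M⁻¹ = [41/85 113/85 0; -77/85 -36/85 0; 0 0 1]
M⁻¹ · (226/85, -82/85)ᵀ = (0, -2)ᵀ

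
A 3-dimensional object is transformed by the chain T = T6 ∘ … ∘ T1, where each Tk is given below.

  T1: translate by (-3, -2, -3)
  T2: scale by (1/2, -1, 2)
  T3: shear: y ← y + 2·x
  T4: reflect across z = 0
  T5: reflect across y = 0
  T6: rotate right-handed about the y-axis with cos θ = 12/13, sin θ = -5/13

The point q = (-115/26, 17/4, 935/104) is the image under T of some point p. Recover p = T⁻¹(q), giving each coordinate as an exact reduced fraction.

T1 = [1 0 0 -3; 0 1 0 -2; 0 0 1 -3; 0 0 0 1]
T2·T1 = [1/2 0 0 -3/2; 0 -1 0 2; 0 0 2 -6; 0 0 0 1]
T3·…·T1 = [1/2 0 0 -3/2; 1 -1 0 -1; 0 0 2 -6; 0 0 0 1]
T4·…·T1 = [1/2 0 0 -3/2; 1 -1 0 -1; 0 0 -2 6; 0 0 0 1]
T5·…·T1 = [1/2 0 0 -3/2; -1 1 0 1; 0 0 -2 6; 0 0 0 1]
T6·…·T1 = [6/13 0 10/13 -48/13; -1 1 0 1; 5/26 0 -24/13 129/26; 0 0 0 1]
det M = -1; M⁻¹ = [24/13 0 10/13 3; 24/13 1 10/13 2; 5/26 0 -6/13 3; 0 0 0 1]
M⁻¹ · (-115/26, 17/4, 935/104)ᵀ = (7/4, 5, -2)ᵀ

p = (7/4, 5, -2)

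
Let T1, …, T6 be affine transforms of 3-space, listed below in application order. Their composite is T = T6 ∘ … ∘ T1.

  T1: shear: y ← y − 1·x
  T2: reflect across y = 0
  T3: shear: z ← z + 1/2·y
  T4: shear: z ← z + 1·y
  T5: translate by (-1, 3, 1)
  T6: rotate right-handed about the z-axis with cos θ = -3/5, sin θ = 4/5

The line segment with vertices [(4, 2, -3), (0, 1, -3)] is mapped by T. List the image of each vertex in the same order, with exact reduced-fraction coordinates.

image vertices: (-29/5, -3/5, 1), (-1, -2, -7/2)

T1 shear: y ← y − 1·x: (4, 2, -3) → (4, -2, -3); (0, 1, -3) → (0, 1, -3)
T2 reflect across y = 0: (4, -2, -3) → (4, 2, -3); (0, 1, -3) → (0, -1, -3)
T3 shear: z ← z + 1/2·y: (4, 2, -3) → (4, 2, -2); (0, -1, -3) → (0, -1, -7/2)
T4 shear: z ← z + 1·y: (4, 2, -2) → (4, 2, 0); (0, -1, -7/2) → (0, -1, -9/2)
T5 translate by (-1, 3, 1): (4, 2, 0) → (3, 5, 1); (0, -1, -9/2) → (-1, 2, -7/2)
T6 rotate right-handed about the z-axis with cos θ = -3/5, sin θ = 4/5: (3, 5, 1) → (-29/5, -3/5, 1); (-1, 2, -7/2) → (-1, -2, -7/2)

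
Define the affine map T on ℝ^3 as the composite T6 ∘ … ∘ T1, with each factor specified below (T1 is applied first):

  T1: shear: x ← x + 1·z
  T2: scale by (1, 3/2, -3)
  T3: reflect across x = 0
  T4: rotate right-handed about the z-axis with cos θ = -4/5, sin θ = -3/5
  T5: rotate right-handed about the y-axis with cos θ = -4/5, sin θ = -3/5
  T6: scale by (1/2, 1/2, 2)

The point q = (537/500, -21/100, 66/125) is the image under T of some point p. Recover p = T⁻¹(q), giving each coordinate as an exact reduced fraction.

T1 = [1 0 1 0; 0 1 0 0; 0 0 1 0; 0 0 0 1]
T2·T1 = [1 0 1 0; 0 3/2 0 0; 0 0 -3 0; 0 0 0 1]
T3·…·T1 = [-1 0 -1 0; 0 3/2 0 0; 0 0 -3 0; 0 0 0 1]
T4·…·T1 = [4/5 9/10 4/5 0; 3/5 -6/5 3/5 0; 0 0 -3 0; 0 0 0 1]
T5·…·T1 = [-16/25 -18/25 29/25 0; 3/5 -6/5 3/5 0; 12/25 27/50 72/25 0; 0 0 0 1]
T6·…·T1 = [-8/25 -9/25 29/50 0; 3/10 -3/5 3/10 0; 24/25 27/25 144/25 0; 0 0 0 1]
det M = 9/4; M⁻¹ = [-42/25 6/5 8/75 0; -16/25 -16/15 3/25 0; 2/5 0 2/15 0; 0 0 0 1]
M⁻¹ · (537/500, -21/100, 66/125)ᵀ = (-2, -2/5, 1/2)ᵀ

p = (-2, -2/5, 1/2)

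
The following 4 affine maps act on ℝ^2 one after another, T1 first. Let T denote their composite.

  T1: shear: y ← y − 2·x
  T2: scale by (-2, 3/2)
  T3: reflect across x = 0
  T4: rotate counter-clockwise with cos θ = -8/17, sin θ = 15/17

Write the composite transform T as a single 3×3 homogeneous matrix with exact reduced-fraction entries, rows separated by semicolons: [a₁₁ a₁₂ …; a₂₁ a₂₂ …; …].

T = [29/17 -45/34 0; 54/17 -12/17 0; 0 0 1]

T1 = [1 0 0; -2 1 0; 0 0 1]
T2·T1 = [-2 0 0; -3 3/2 0; 0 0 1]
T3·…·T1 = [2 0 0; -3 3/2 0; 0 0 1]
T4·…·T1 = [29/17 -45/34 0; 54/17 -12/17 0; 0 0 1]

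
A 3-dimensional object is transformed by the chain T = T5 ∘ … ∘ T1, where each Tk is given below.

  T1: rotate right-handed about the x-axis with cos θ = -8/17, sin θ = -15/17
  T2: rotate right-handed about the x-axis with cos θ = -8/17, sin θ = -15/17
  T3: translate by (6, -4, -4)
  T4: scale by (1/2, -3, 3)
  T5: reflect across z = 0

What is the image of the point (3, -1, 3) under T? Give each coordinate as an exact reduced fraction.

T1 rotate right-handed about the x-axis with cos θ = -8/17, sin θ = -15/17: (3, -1, 3) → (3, 53/17, -9/17)
T2 rotate right-handed about the x-axis with cos θ = -8/17, sin θ = -15/17: (3, 53/17, -9/17) → (3, -559/289, -723/289)
T3 translate by (6, -4, -4): (3, -559/289, -723/289) → (9, -1715/289, -1879/289)
T4 scale by (1/2, -3, 3): (9, -1715/289, -1879/289) → (9/2, 5145/289, -5637/289)
T5 reflect across z = 0: (9/2, 5145/289, -5637/289) → (9/2, 5145/289, 5637/289)

T(p) = (9/2, 5145/289, 5637/289)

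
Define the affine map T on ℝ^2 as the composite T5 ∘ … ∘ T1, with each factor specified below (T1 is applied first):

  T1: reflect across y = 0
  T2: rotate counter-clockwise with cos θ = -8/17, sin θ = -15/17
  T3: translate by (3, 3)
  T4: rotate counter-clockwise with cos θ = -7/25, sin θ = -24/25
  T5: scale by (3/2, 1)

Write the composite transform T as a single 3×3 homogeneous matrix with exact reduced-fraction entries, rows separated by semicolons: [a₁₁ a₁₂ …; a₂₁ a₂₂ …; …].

T = [-456/425 891/850 153/50; 297/425 304/425 -93/25; 0 0 1]

T1 = [1 0 0; 0 -1 0; 0 0 1]
T2·T1 = [-8/17 -15/17 0; -15/17 8/17 0; 0 0 1]
T3·…·T1 = [-8/17 -15/17 3; -15/17 8/17 3; 0 0 1]
T4·…·T1 = [-304/425 297/425 51/25; 297/425 304/425 -93/25; 0 0 1]
T5·…·T1 = [-456/425 891/850 153/50; 297/425 304/425 -93/25; 0 0 1]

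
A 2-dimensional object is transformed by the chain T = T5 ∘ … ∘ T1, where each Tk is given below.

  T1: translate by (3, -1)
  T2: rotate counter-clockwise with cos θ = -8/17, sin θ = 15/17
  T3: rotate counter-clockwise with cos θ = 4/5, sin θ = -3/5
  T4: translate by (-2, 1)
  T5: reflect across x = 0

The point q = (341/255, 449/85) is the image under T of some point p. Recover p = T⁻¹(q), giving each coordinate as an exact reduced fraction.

T1 = [1 0 3; 0 1 -1; 0 0 1]
T2·T1 = [-8/17 -15/17 -9/17; 15/17 -8/17 53/17; 0 0 1]
T3·…·T1 = [13/85 -84/85 123/85; 84/85 13/85 239/85; 0 0 1]
T4·…·T1 = [13/85 -84/85 -47/85; 84/85 13/85 324/85; 0 0 1]
T5·…·T1 = [-13/85 84/85 47/85; 84/85 13/85 324/85; 0 0 1]
det M = -1; M⁻¹ = [-13/85 84/85 -313/85; 84/85 13/85 -96/85; 0 0 1]
M⁻¹ · (341/255, 449/85)ᵀ = (4/3, 1)ᵀ

p = (4/3, 1)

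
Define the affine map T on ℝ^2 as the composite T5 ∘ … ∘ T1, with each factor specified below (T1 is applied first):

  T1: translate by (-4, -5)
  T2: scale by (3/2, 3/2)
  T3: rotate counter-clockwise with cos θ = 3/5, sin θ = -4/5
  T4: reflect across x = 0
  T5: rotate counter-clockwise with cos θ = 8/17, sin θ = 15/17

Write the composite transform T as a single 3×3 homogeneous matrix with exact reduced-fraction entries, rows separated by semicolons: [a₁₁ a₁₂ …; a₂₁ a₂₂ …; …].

T1 = [1 0 -4; 0 1 -5; 0 0 1]
T2·T1 = [3/2 0 -6; 0 3/2 -15/2; 0 0 1]
T3·…·T1 = [9/10 6/5 -48/5; -6/5 9/10 3/10; 0 0 1]
T4·…·T1 = [-9/10 -6/5 48/5; -6/5 9/10 3/10; 0 0 1]
T5·…·T1 = [54/85 -231/170 723/170; -231/170 -54/85 732/85; 0 0 1]

T = [54/85 -231/170 723/170; -231/170 -54/85 732/85; 0 0 1]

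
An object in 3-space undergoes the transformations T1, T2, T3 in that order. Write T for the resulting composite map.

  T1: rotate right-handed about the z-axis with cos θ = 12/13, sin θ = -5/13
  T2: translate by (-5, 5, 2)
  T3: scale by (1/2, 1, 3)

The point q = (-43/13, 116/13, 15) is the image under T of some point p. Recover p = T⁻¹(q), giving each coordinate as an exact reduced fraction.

T1 = [12/13 5/13 0 0; -5/13 12/13 0 0; 0 0 1 0; 0 0 0 1]
T2·T1 = [12/13 5/13 0 -5; -5/13 12/13 0 5; 0 0 1 2; 0 0 0 1]
T3·…·T1 = [6/13 5/26 0 -5/2; -5/13 12/13 0 5; 0 0 3 6; 0 0 0 1]
det M = 3/2; M⁻¹ = [24/13 -5/13 0 85/13; 10/13 12/13 0 -35/13; 0 0 1/3 -2; 0 0 0 1]
M⁻¹ · (-43/13, 116/13, 15)ᵀ = (-3, 3, 3)ᵀ

p = (-3, 3, 3)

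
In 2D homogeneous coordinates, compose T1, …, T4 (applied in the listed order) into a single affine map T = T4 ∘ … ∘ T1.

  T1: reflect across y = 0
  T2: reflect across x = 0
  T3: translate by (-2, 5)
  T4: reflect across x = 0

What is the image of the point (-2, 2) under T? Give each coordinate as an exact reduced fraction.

T(p) = (0, 3)

T1 reflect across y = 0: (-2, 2) → (-2, -2)
T2 reflect across x = 0: (-2, -2) → (2, -2)
T3 translate by (-2, 5): (2, -2) → (0, 3)
T4 reflect across x = 0: (0, 3) → (0, 3)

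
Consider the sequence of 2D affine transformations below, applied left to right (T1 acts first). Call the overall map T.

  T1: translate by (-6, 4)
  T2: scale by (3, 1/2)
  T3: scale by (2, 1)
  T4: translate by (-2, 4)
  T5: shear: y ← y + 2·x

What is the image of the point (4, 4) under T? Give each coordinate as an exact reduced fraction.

T1 translate by (-6, 4): (4, 4) → (-2, 8)
T2 scale by (3, 1/2): (-2, 8) → (-6, 4)
T3 scale by (2, 1): (-6, 4) → (-12, 4)
T4 translate by (-2, 4): (-12, 4) → (-14, 8)
T5 shear: y ← y + 2·x: (-14, 8) → (-14, -20)

T(p) = (-14, -20)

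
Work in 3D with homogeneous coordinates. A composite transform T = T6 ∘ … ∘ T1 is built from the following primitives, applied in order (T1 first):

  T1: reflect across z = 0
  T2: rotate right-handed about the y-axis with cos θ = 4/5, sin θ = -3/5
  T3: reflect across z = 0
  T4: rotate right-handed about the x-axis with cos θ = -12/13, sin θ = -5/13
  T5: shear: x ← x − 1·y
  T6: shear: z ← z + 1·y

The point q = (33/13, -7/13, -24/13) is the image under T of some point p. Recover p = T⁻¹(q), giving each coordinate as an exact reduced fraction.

p = (1, 1, 2)

T1 = [1 0 0 0; 0 1 0 0; 0 0 -1 0; 0 0 0 1]
T2·T1 = [4/5 0 3/5 0; 0 1 0 0; 3/5 0 -4/5 0; 0 0 0 1]
T3·…·T1 = [4/5 0 3/5 0; 0 1 0 0; -3/5 0 4/5 0; 0 0 0 1]
T4·…·T1 = [4/5 0 3/5 0; -3/13 -12/13 4/13 0; 36/65 -5/13 -48/65 0; 0 0 0 1]
T5·…·T1 = [67/65 12/13 19/65 0; -3/13 -12/13 4/13 0; 36/65 -5/13 -48/65 0; 0 0 0 1]
T6·…·T1 = [67/65 12/13 19/65 0; -3/13 -12/13 4/13 0; 21/65 -17/13 -28/65 0; 0 0 0 1]
det M = 1; M⁻¹ = [4/5 1/65 36/65 0; 0 -7/13 -5/13 0; 3/5 107/65 -48/65 0; 0 0 0 1]
M⁻¹ · (33/13, -7/13, -24/13)ᵀ = (1, 1, 2)ᵀ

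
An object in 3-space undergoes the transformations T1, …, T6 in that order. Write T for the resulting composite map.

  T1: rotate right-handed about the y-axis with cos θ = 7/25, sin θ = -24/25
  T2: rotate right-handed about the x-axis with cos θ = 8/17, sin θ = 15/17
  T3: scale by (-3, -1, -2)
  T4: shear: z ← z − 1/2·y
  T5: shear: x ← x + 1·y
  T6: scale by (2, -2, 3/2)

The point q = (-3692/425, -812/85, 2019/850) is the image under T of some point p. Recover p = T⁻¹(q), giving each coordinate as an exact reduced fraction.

p = (4, -4, -2)

T1 = [7/25 0 -24/25 0; 0 1 0 0; 24/25 0 7/25 0; 0 0 0 1]
T2·T1 = [7/25 0 -24/25 0; -72/85 8/17 -21/85 0; 192/425 15/17 56/425 0; 0 0 0 1]
T3·…·T1 = [-21/25 0 72/25 0; 72/85 -8/17 21/85 0; -384/425 -30/17 -112/425 0; 0 0 0 1]
T4·…·T1 = [-21/25 0 72/25 0; 72/85 -8/17 21/85 0; -564/425 -26/17 -329/850 0; 0 0 0 1]
T5·…·T1 = [3/425 -8/17 1329/425 0; 72/85 -8/17 21/85 0; -564/425 -26/17 -329/850 0; 0 0 0 1]
T6·…·T1 = [6/425 -16/17 2658/425 0; -144/85 16/17 -42/85 0; -846/425 -39/17 -987/1700 0; 0 0 0 1]
det M = 36; M⁻¹ = [-7/150 -211/510 -64/425 0; 0 47/136 -5/17 0; 4/25 9/170 -56/1275 0; 0 0 0 1]
M⁻¹ · (-3692/425, -812/85, 2019/850)ᵀ = (4, -4, -2)ᵀ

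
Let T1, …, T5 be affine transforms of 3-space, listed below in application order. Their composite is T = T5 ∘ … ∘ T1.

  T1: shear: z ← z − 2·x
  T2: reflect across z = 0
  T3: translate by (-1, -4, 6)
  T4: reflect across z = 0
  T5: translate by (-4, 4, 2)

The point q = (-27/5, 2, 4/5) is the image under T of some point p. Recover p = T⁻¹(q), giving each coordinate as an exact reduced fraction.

T1 = [1 0 0 0; 0 1 0 0; -2 0 1 0; 0 0 0 1]
T2·T1 = [1 0 0 0; 0 1 0 0; 2 0 -1 0; 0 0 0 1]
T3·…·T1 = [1 0 0 -1; 0 1 0 -4; 2 0 -1 6; 0 0 0 1]
T4·…·T1 = [1 0 0 -1; 0 1 0 -4; -2 0 1 -6; 0 0 0 1]
T5·…·T1 = [1 0 0 -5; 0 1 0 0; -2 0 1 -4; 0 0 0 1]
det M = 1; M⁻¹ = [1 0 0 5; 0 1 0 0; 2 0 1 14; 0 0 0 1]
M⁻¹ · (-27/5, 2, 4/5)ᵀ = (-2/5, 2, 4)ᵀ

p = (-2/5, 2, 4)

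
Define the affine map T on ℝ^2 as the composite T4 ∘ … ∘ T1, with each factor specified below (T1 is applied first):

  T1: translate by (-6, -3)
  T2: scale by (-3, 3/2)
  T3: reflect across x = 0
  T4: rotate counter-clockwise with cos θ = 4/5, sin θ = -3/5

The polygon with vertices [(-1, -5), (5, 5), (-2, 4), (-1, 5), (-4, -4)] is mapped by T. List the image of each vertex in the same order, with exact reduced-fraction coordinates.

image vertices: (-24, 3), (-3/5, 21/5), (-183/10, 78/5), (-15, 15), (-303/10, 48/5)

T1 translate by (-6, -3): (-1, -5) → (-7, -8); (5, 5) → (-1, 2); (-2, 4) → (-8, 1); (-1, 5) → (-7, 2); (-4, -4) → (-10, -7)
T2 scale by (-3, 3/2): (-7, -8) → (21, -12); (-1, 2) → (3, 3); (-8, 1) → (24, 3/2); (-7, 2) → (21, 3); (-10, -7) → (30, -21/2)
T3 reflect across x = 0: (21, -12) → (-21, -12); (3, 3) → (-3, 3); (24, 3/2) → (-24, 3/2); (21, 3) → (-21, 3); (30, -21/2) → (-30, -21/2)
T4 rotate counter-clockwise with cos θ = 4/5, sin θ = -3/5: (-21, -12) → (-24, 3); (-3, 3) → (-3/5, 21/5); (-24, 3/2) → (-183/10, 78/5); (-21, 3) → (-15, 15); (-30, -21/2) → (-303/10, 48/5)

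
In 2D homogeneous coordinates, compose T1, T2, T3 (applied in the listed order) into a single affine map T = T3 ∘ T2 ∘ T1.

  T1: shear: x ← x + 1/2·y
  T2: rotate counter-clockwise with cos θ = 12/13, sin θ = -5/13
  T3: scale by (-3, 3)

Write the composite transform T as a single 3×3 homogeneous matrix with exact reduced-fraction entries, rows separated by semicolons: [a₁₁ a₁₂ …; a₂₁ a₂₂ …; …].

T = [-36/13 -33/13 0; -15/13 57/26 0; 0 0 1]

T1 = [1 1/2 0; 0 1 0; 0 0 1]
T2·T1 = [12/13 11/13 0; -5/13 19/26 0; 0 0 1]
T3·…·T1 = [-36/13 -33/13 0; -15/13 57/26 0; 0 0 1]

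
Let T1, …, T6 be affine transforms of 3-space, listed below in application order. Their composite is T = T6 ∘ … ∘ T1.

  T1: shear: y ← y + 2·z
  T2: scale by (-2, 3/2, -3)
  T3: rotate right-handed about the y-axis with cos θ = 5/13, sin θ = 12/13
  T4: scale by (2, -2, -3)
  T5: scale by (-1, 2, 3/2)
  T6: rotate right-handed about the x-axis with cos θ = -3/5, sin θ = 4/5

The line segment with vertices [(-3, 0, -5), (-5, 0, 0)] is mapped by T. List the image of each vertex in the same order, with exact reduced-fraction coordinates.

image vertices: (-420/13, -2286/65, 6321/130), (-100/13, -432/13, -324/13)

T1 shear: y ← y + 2·z: (-3, 0, -5) → (-3, -10, -5); (-5, 0, 0) → (-5, 0, 0)
T2 scale by (-2, 3/2, -3): (-3, -10, -5) → (6, -15, 15); (-5, 0, 0) → (10, 0, 0)
T3 rotate right-handed about the y-axis with cos θ = 5/13, sin θ = 12/13: (6, -15, 15) → (210/13, -15, 3/13); (10, 0, 0) → (50/13, 0, -120/13)
T4 scale by (2, -2, -3): (210/13, -15, 3/13) → (420/13, 30, -9/13); (50/13, 0, -120/13) → (100/13, 0, 360/13)
T5 scale by (-1, 2, 3/2): (420/13, 30, -9/13) → (-420/13, 60, -27/26); (100/13, 0, 360/13) → (-100/13, 0, 540/13)
T6 rotate right-handed about the x-axis with cos θ = -3/5, sin θ = 4/5: (-420/13, 60, -27/26) → (-420/13, -2286/65, 6321/130); (-100/13, 0, 540/13) → (-100/13, -432/13, -324/13)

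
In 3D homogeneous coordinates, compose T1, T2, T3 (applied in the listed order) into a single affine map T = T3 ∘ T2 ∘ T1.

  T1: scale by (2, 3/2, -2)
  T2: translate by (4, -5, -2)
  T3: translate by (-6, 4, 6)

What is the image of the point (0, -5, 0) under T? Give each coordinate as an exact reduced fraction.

T(p) = (-2, -17/2, 4)

T1 scale by (2, 3/2, -2): (0, -5, 0) → (0, -15/2, 0)
T2 translate by (4, -5, -2): (0, -15/2, 0) → (4, -25/2, -2)
T3 translate by (-6, 4, 6): (4, -25/2, -2) → (-2, -17/2, 4)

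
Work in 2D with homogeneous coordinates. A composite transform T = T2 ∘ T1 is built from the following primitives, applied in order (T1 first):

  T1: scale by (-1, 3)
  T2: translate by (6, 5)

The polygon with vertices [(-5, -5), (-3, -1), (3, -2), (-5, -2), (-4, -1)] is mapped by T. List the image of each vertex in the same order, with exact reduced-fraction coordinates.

image vertices: (11, -10), (9, 2), (3, -1), (11, -1), (10, 2)

T1 scale by (-1, 3): (-5, -5) → (5, -15); (-3, -1) → (3, -3); (3, -2) → (-3, -6); (-5, -2) → (5, -6); (-4, -1) → (4, -3)
T2 translate by (6, 5): (5, -15) → (11, -10); (3, -3) → (9, 2); (-3, -6) → (3, -1); (5, -6) → (11, -1); (4, -3) → (10, 2)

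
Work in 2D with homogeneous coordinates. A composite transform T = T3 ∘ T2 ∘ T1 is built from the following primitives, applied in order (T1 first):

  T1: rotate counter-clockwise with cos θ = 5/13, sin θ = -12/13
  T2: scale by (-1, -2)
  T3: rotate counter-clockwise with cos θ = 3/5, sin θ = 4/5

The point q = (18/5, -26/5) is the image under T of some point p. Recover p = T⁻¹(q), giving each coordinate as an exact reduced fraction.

T1 = [5/13 12/13 0; -12/13 5/13 0; 0 0 1]
T2·T1 = [-5/13 -12/13 0; 24/13 -10/13 0; 0 0 1]
T3·…·T1 = [-111/65 4/65 0; 4/5 -6/5 0; 0 0 1]
det M = 2; M⁻¹ = [-3/5 -2/65 0; -2/5 -111/130 0; 0 0 1]
M⁻¹ · (18/5, -26/5)ᵀ = (-2, 3)ᵀ

p = (-2, 3)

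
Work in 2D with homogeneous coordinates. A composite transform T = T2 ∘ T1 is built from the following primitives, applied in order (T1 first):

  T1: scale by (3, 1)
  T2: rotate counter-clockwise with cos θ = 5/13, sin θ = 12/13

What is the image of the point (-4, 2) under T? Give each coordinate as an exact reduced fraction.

T1 scale by (3, 1): (-4, 2) → (-12, 2)
T2 rotate counter-clockwise with cos θ = 5/13, sin θ = 12/13: (-12, 2) → (-84/13, -134/13)

T(p) = (-84/13, -134/13)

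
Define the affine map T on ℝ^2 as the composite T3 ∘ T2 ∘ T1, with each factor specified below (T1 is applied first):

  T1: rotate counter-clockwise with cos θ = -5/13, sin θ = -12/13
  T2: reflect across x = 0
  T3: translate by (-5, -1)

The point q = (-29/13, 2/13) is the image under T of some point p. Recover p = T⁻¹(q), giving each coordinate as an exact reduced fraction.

p = (0, -3)

T1 = [-5/13 12/13 0; -12/13 -5/13 0; 0 0 1]
T2·T1 = [5/13 -12/13 0; -12/13 -5/13 0; 0 0 1]
T3·…·T1 = [5/13 -12/13 -5; -12/13 -5/13 -1; 0 0 1]
det M = -1; M⁻¹ = [5/13 -12/13 1; -12/13 -5/13 -5; 0 0 1]
M⁻¹ · (-29/13, 2/13)ᵀ = (0, -3)ᵀ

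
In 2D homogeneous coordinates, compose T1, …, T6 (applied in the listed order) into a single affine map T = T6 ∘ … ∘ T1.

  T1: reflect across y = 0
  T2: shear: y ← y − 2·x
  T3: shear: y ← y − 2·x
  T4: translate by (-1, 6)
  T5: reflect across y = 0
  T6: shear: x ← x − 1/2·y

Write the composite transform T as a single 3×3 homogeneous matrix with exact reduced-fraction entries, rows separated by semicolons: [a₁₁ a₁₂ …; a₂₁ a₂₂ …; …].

T1 = [1 0 0; 0 -1 0; 0 0 1]
T2·T1 = [1 0 0; -2 -1 0; 0 0 1]
T3·…·T1 = [1 0 0; -4 -1 0; 0 0 1]
T4·…·T1 = [1 0 -1; -4 -1 6; 0 0 1]
T5·…·T1 = [1 0 -1; 4 1 -6; 0 0 1]
T6·…·T1 = [-1 -1/2 2; 4 1 -6; 0 0 1]

T = [-1 -1/2 2; 4 1 -6; 0 0 1]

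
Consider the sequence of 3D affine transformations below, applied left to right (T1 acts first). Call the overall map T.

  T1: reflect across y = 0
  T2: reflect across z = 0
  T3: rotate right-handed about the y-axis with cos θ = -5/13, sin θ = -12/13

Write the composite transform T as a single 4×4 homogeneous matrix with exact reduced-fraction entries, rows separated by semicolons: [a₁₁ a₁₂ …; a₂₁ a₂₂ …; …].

T = [-5/13 0 12/13 0; 0 -1 0 0; 12/13 0 5/13 0; 0 0 0 1]

T1 = [1 0 0 0; 0 -1 0 0; 0 0 1 0; 0 0 0 1]
T2·T1 = [1 0 0 0; 0 -1 0 0; 0 0 -1 0; 0 0 0 1]
T3·…·T1 = [-5/13 0 12/13 0; 0 -1 0 0; 12/13 0 5/13 0; 0 0 0 1]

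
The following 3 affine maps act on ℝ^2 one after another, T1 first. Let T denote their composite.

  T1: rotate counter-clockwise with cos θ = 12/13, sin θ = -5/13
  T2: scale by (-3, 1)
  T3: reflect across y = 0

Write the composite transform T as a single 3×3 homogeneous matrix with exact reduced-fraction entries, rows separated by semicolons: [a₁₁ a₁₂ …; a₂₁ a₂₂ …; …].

T = [-36/13 -15/13 0; 5/13 -12/13 0; 0 0 1]

T1 = [12/13 5/13 0; -5/13 12/13 0; 0 0 1]
T2·T1 = [-36/13 -15/13 0; -5/13 12/13 0; 0 0 1]
T3·…·T1 = [-36/13 -15/13 0; 5/13 -12/13 0; 0 0 1]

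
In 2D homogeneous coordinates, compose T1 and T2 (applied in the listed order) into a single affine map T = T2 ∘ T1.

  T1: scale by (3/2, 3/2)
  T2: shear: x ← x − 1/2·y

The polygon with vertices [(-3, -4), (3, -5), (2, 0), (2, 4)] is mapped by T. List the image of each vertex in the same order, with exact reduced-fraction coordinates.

image vertices: (-3/2, -6), (33/4, -15/2), (3, 0), (0, 6)

T1 scale by (3/2, 3/2): (-3, -4) → (-9/2, -6); (3, -5) → (9/2, -15/2); (2, 0) → (3, 0); (2, 4) → (3, 6)
T2 shear: x ← x − 1/2·y: (-9/2, -6) → (-3/2, -6); (9/2, -15/2) → (33/4, -15/2); (3, 0) → (3, 0); (3, 6) → (0, 6)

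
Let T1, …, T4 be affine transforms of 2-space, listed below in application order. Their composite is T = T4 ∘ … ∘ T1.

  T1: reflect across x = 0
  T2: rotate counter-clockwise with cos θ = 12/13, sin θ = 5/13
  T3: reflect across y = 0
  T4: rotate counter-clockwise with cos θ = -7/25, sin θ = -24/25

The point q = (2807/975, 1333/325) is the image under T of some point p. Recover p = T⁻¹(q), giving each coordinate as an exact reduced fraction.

p = (5, 1/3)

T1 = [-1 0 0; 0 1 0; 0 0 1]
T2·T1 = [-12/13 -5/13 0; -5/13 12/13 0; 0 0 1]
T3·…·T1 = [-12/13 -5/13 0; 5/13 -12/13 0; 0 0 1]
T4·…·T1 = [204/325 -253/325 0; 253/325 204/325 0; 0 0 1]
det M = 1; M⁻¹ = [204/325 253/325 0; -253/325 204/325 0; 0 0 1]
M⁻¹ · (2807/975, 1333/325)ᵀ = (5, 1/3)ᵀ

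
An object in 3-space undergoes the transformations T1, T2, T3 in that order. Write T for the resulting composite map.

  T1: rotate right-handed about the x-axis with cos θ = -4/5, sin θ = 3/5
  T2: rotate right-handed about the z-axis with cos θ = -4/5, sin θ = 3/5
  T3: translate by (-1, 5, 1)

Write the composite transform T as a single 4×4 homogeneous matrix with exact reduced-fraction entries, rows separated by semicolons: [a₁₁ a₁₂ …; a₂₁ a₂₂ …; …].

T = [-4/5 12/25 9/25 -1; 3/5 16/25 12/25 5; 0 3/5 -4/5 1; 0 0 0 1]

T1 = [1 0 0 0; 0 -4/5 -3/5 0; 0 3/5 -4/5 0; 0 0 0 1]
T2·T1 = [-4/5 12/25 9/25 0; 3/5 16/25 12/25 0; 0 3/5 -4/5 0; 0 0 0 1]
T3·…·T1 = [-4/5 12/25 9/25 -1; 3/5 16/25 12/25 5; 0 3/5 -4/5 1; 0 0 0 1]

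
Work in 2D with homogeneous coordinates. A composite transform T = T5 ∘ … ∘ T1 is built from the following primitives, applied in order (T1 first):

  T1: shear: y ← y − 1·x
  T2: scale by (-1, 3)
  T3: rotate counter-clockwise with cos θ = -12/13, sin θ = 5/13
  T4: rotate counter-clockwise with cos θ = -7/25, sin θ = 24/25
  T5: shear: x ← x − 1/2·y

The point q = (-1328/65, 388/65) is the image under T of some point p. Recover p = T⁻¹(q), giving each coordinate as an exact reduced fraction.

p = (4, -2)

T1 = [1 0 0; -1 1 0; 0 0 1]
T2·T1 = [-1 0 0; -3 3 0; 0 0 1]
T3·…·T1 = [27/13 -15/13 0; 31/13 -36/13 0; 0 0 1]
T4·…·T1 = [-933/325 969/325 0; 431/325 -108/325 0; 0 0 1]
T5·…·T1 = [-2297/650 1023/325 0; 431/325 -108/325 0; 0 0 1]
det M = -3; M⁻¹ = [36/325 341/325 0; 431/975 2297/1950 0; 0 0 1]
M⁻¹ · (-1328/65, 388/65)ᵀ = (4, -2)ᵀ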